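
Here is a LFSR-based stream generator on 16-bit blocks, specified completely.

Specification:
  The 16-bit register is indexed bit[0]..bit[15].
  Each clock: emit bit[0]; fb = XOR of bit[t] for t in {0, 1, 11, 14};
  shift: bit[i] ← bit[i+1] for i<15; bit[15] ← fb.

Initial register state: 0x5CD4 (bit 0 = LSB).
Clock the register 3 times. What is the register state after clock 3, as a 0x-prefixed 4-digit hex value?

0x8B9A

reg_0 = 0x5CD4
clock 1: out=0, reg = 0x2E6A
clock 2: out=0, reg = 0x1735
clock 3: out=1, reg = 0x8B9A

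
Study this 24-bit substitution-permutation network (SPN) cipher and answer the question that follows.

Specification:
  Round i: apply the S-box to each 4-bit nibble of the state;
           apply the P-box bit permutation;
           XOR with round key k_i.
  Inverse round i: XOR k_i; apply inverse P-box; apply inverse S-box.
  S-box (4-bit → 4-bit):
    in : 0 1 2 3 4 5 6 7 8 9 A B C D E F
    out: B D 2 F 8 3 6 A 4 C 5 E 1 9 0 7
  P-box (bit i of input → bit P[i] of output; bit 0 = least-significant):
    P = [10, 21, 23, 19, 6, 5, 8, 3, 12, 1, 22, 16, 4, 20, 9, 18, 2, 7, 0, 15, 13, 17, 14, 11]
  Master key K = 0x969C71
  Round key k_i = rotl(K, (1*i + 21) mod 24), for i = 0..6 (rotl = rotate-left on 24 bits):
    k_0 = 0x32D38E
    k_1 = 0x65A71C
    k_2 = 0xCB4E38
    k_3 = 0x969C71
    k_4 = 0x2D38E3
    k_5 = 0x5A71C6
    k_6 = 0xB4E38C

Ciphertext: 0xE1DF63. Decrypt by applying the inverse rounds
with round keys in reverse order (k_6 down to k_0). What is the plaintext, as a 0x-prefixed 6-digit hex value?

0xBD2075

s_0 = ciphertext = 0xE1DF63
s_1 = InvRound(s_0, k_6) = 0xDF730C
s_2 = InvRound(s_1, k_5) = 0xE297D8
s_3 = InvRound(s_2, k_4) = 0x091BB1
s_4 = InvRound(s_3, k_3) = 0x27B4A1
s_5 = InvRound(s_4, k_2) = 0x1B1A4B
s_6 = InvRound(s_5, k_1) = 0x010FA0
s_7 = InvRound(s_6, k_0) = 0xBD2075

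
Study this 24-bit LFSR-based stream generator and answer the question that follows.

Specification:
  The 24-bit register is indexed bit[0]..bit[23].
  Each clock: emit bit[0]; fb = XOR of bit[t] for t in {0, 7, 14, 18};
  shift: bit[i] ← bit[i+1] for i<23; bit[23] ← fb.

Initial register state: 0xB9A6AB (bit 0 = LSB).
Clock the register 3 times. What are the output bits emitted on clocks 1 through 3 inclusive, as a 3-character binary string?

reg_0 = 0xB9A6AB
clock 1: out=1, reg = 0x5CD355
clock 2: out=1, reg = 0xAE69AA
clock 3: out=0, reg = 0xD734D5

110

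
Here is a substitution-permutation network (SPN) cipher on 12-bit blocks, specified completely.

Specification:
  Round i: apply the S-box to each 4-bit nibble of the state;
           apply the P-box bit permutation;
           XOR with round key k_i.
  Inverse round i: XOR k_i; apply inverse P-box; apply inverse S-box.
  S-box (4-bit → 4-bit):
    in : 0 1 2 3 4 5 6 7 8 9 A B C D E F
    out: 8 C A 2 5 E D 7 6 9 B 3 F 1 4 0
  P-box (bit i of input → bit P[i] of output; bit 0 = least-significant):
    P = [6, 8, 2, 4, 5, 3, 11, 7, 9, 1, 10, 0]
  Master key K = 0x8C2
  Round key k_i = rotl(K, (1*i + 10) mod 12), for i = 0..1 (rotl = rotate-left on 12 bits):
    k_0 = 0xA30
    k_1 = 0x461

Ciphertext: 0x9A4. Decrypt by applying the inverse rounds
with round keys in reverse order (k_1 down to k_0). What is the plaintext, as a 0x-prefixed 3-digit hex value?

0xA48

s_0 = ciphertext = 0x9A4
s_1 = InvRound(s_0, k_1) = 0x117
s_2 = InvRound(s_1, k_0) = 0xA48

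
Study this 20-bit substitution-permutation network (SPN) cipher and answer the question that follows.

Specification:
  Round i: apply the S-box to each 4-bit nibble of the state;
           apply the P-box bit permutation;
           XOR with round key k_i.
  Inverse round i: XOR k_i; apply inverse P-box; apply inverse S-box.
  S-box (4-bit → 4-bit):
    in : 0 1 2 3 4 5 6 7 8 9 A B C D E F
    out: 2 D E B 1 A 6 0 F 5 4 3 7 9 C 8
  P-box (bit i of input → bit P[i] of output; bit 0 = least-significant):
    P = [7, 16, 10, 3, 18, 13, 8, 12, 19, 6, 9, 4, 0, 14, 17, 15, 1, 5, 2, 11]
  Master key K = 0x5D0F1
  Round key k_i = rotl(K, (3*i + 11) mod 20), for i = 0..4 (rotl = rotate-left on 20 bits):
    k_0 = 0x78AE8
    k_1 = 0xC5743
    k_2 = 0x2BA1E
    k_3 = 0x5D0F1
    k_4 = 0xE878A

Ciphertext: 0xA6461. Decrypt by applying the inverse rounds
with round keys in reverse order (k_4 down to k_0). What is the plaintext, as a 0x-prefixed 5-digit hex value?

s_0 = ciphertext = 0xA6461
s_1 = InvRound(s_0, k_4) = 0xB36CD
s_2 = InvRound(s_1, k_3) = 0x621BE
s_3 = InvRound(s_2, k_2) = 0x5FA14
s_4 = InvRound(s_3, k_1) = 0x1D366
s_5 = InvRound(s_4, k_0) = 0x1671D

0x1671D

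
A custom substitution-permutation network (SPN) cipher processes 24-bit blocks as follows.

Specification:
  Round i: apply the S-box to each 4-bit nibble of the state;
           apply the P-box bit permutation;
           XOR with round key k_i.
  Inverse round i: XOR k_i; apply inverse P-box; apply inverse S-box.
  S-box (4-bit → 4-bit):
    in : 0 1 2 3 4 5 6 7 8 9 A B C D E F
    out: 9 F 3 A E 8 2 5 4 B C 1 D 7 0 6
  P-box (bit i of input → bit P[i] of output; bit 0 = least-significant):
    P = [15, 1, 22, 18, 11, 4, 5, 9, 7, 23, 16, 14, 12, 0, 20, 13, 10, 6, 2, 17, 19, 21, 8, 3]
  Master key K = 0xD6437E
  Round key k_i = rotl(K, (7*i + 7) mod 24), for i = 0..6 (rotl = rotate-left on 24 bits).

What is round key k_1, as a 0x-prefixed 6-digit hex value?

0xDFB590

K = 0xD6437E
k_0 = rotl(K, (7*0+7) mod 24) = rotl(K, 7) = 0x21BF6B
k_1 = rotl(K, (7*1+7) mod 24) = rotl(K, 14) = 0xDFB590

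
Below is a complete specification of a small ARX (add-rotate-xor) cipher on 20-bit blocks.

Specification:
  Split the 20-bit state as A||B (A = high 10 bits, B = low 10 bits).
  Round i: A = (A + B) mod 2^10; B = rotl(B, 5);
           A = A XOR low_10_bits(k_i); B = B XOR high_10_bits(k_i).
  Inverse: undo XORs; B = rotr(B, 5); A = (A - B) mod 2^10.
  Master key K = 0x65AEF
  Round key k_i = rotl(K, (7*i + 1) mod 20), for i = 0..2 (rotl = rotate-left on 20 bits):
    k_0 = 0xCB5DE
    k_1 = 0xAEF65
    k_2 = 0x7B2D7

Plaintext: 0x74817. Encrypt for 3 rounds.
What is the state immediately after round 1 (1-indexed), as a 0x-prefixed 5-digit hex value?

0x0DDCD

s_0 = plaintext = 0x74817
s_1 = Round(s_0, k_0) = 0x0DDCD
s_2 = Round(s_1, k_1) = 0x58715
s_3 = Round(s_2, k_2) = 0xA8754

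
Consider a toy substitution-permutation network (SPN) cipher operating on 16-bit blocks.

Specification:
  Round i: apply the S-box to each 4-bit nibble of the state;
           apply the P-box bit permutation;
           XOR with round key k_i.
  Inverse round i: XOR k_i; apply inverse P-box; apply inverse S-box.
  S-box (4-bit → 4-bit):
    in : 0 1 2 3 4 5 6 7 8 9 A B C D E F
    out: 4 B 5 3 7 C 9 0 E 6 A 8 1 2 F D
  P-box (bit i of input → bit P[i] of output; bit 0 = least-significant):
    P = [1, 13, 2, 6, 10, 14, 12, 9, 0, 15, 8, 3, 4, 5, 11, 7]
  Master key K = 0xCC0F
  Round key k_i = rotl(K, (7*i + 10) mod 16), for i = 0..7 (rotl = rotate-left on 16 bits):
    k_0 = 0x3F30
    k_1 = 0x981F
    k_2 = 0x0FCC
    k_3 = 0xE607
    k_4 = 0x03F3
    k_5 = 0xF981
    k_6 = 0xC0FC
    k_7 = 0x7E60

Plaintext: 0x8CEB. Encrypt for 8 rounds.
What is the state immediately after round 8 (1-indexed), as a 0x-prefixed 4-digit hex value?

0x7868

s_0 = plaintext = 0x8CEB
s_1 = Round(s_0, k_0) = 0x61D1
s_2 = Round(s_1, k_1) = 0x78C4
s_3 = Round(s_2, k_2) = 0xAAC2
s_4 = Round(s_3, k_3) = 0x62A9
s_5 = Round(s_4, k_4) = 0x6066
s_6 = Round(s_5, k_5) = 0xFE53
s_7 = Round(s_6, k_6) = 0x7B67
s_8 = Round(s_7, k_7) = 0x7868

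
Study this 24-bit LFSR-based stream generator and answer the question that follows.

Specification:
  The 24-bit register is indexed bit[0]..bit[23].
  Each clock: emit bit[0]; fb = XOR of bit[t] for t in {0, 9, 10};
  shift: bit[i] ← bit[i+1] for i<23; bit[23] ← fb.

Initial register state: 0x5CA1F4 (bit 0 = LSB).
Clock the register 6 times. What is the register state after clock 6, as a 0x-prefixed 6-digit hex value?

reg_0 = 0x5CA1F4
clock 1: out=0, reg = 0x2E50FA
clock 2: out=0, reg = 0x17287D
clock 3: out=1, reg = 0x8B943E
clock 4: out=0, reg = 0xC5CA1F
clock 5: out=1, reg = 0x62E50F
clock 6: out=1, reg = 0x317287

0x317287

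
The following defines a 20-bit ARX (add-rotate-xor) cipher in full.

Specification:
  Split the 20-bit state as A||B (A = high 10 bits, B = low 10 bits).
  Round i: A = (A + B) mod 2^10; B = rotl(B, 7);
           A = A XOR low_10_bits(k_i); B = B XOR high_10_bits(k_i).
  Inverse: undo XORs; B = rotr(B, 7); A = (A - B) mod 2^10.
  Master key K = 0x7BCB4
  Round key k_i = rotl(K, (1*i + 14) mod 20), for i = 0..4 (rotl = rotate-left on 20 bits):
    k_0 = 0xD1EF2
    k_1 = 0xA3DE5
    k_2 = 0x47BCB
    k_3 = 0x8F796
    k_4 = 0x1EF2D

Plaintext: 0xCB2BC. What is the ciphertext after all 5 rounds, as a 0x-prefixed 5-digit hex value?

0x3D603

s_0 = plaintext = 0xCB2BC
s_1 = Round(s_0, k_0) = 0xC6910
s_2 = Round(s_1, k_1) = 0x73EAD
s_3 = Round(s_2, k_2) = 0xEDFCB
s_4 = Round(s_3, k_3) = 0x053C4
s_5 = Round(s_4, k_4) = 0x3D603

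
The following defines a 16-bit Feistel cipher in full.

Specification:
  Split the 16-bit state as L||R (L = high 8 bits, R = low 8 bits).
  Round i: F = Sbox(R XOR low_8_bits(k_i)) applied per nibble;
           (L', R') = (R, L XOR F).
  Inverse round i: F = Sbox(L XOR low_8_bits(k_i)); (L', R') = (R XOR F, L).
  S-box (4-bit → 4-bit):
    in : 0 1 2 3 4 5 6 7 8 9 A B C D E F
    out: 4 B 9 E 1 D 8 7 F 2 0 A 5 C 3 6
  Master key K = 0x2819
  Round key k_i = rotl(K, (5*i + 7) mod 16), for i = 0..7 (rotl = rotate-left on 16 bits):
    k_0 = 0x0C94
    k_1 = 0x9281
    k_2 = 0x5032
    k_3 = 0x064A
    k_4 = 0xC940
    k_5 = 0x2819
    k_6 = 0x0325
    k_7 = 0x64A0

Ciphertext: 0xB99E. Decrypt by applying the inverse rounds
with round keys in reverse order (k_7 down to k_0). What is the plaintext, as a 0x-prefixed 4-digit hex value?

s_0 = ciphertext = 0xB99E
s_1 = InvRound(s_0, k_7) = 0x2CB9
s_2 = InvRound(s_1, k_6) = 0xFB2C
s_3 = InvRound(s_2, k_5) = 0x15FB
s_4 = InvRound(s_3, k_4) = 0x2615
s_5 = InvRound(s_4, k_3) = 0x9026
s_6 = InvRound(s_5, k_2) = 0x2F90
s_7 = InvRound(s_6, k_1) = 0x932F
s_8 = InvRound(s_7, k_0) = 0x6893

0x6893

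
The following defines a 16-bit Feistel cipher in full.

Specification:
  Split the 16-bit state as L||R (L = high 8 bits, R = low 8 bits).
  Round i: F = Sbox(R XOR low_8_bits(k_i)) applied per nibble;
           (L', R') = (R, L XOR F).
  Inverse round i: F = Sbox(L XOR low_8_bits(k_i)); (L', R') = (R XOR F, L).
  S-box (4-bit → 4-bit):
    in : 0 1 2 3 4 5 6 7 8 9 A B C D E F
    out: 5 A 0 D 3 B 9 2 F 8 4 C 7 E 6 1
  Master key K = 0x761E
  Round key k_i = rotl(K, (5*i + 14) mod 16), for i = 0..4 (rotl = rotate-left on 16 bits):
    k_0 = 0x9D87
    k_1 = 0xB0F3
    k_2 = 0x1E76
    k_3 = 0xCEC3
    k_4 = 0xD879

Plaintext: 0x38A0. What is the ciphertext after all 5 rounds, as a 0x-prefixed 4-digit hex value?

0x19E9

s_0 = plaintext = 0x38A0
s_1 = Round(s_0, k_0) = 0xA03A
s_2 = Round(s_1, k_1) = 0x3AD8
s_3 = Round(s_2, k_2) = 0xD87C
s_4 = Round(s_3, k_3) = 0x7C19
s_5 = Round(s_4, k_4) = 0x19E9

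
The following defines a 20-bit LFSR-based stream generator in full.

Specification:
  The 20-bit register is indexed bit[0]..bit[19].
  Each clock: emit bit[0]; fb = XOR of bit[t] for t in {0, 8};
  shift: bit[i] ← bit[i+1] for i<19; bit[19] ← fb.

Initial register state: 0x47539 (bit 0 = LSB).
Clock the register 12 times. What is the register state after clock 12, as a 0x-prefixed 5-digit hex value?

0x14C47

reg_0 = 0x47539
clock 1: out=1, reg = 0x23A9C
clock 2: out=0, reg = 0x11D4E
clock 3: out=0, reg = 0x88EA7
clock 4: out=1, reg = 0xC4753
clock 5: out=1, reg = 0x623A9
clock 6: out=1, reg = 0x311D4
clock 7: out=0, reg = 0x988EA
clock 8: out=0, reg = 0x4C475
clock 9: out=1, reg = 0xA623A
clock 10: out=0, reg = 0x5311D
clock 11: out=1, reg = 0x2988E
clock 12: out=0, reg = 0x14C47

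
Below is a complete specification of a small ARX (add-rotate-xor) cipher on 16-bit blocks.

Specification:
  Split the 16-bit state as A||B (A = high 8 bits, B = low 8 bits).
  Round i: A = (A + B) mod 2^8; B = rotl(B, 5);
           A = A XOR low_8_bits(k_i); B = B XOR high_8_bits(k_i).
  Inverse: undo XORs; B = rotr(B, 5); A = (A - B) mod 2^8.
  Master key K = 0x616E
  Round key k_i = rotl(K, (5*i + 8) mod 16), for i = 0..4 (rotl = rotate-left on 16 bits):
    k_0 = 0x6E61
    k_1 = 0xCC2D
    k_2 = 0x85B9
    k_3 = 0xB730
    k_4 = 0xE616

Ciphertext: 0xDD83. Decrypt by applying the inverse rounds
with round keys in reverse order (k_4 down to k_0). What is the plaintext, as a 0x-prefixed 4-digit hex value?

0x0682

s_0 = ciphertext = 0xDD83
s_1 = InvRound(s_0, k_4) = 0xA02B
s_2 = InvRound(s_1, k_3) = 0xACE4
s_3 = InvRound(s_2, k_2) = 0x0A0B
s_4 = InvRound(s_3, k_1) = 0xE93E
s_5 = InvRound(s_4, k_0) = 0x0682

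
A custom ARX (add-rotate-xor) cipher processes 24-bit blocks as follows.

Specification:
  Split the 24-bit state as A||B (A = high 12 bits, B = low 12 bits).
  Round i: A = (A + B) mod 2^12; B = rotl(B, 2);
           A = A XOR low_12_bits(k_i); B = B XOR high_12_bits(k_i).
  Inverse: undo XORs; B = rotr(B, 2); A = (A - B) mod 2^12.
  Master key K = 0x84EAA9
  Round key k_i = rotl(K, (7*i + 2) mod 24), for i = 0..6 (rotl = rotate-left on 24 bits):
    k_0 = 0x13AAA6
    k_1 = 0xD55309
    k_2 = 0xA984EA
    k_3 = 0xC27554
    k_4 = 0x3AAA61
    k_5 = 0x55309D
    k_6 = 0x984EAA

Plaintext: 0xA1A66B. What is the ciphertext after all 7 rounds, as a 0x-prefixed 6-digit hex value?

0x2E98F1

s_0 = plaintext = 0xA1A66B
s_1 = Round(s_0, k_0) = 0xA23897
s_2 = Round(s_1, k_1) = 0x1B3F0B
s_3 = Round(s_2, k_2) = 0x4546B7
s_4 = Round(s_3, k_3) = 0xE5F6FA
s_5 = Round(s_4, k_4) = 0xF38843
s_6 = Round(s_5, k_5) = 0x7E645D
s_7 = Round(s_6, k_6) = 0x2E98F1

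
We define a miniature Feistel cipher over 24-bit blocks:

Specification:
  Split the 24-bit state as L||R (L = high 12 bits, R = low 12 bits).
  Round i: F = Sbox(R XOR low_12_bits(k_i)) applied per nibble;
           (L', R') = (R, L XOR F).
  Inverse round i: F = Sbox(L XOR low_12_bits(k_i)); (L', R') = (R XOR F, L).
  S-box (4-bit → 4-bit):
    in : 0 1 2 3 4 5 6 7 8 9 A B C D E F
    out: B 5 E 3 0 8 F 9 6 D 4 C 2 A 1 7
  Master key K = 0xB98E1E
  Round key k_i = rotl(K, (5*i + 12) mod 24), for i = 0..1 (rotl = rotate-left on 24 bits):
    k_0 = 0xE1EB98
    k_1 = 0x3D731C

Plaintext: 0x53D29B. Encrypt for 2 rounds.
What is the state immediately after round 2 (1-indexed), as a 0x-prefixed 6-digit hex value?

s_0 = plaintext = 0x53D29B
s_1 = Round(s_0, k_0) = 0x29B88E
s_2 = Round(s_1, k_1) = 0x88EE45

0x88EE45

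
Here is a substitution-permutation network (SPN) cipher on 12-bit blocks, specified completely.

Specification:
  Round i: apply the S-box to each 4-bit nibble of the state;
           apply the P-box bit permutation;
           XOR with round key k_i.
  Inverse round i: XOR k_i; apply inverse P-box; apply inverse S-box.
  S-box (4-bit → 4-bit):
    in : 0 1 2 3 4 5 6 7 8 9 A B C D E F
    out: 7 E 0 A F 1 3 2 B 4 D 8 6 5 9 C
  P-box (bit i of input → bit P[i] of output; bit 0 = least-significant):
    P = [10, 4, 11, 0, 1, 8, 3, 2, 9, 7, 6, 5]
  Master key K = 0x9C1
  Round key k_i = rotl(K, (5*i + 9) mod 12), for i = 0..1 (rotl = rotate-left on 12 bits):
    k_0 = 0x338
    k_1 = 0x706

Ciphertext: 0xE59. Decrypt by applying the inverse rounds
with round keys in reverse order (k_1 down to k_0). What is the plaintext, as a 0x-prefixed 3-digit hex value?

0xA91

s_0 = ciphertext = 0xE59
s_1 = InvRound(s_0, k_1) = 0x941
s_2 = InvRound(s_1, k_0) = 0xA91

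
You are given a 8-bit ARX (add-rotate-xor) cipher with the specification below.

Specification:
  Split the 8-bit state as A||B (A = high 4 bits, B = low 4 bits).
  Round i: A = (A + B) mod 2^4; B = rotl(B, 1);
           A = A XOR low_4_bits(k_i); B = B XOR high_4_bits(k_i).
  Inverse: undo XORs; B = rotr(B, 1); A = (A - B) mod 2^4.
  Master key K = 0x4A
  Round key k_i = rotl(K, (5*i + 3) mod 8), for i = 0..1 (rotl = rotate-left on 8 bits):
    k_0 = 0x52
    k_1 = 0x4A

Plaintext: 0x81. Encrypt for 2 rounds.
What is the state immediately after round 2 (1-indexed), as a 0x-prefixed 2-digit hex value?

s_0 = plaintext = 0x81
s_1 = Round(s_0, k_0) = 0xB7
s_2 = Round(s_1, k_1) = 0x8A

0x8A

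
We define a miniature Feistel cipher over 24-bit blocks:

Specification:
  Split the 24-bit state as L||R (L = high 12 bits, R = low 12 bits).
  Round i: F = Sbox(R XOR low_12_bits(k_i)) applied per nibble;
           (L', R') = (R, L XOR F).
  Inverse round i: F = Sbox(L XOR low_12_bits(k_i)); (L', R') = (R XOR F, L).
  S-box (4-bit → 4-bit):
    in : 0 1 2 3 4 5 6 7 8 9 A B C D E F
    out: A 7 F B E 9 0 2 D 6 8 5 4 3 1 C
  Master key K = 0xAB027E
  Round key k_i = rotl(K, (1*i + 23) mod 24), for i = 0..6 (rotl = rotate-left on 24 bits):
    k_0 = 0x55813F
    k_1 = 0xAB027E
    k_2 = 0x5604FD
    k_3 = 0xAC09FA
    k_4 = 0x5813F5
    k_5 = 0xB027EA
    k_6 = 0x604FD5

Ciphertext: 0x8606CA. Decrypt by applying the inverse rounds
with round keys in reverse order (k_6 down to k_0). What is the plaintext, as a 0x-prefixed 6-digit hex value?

s_0 = ciphertext = 0x8606CA
s_1 = InvRound(s_0, k_6) = 0x493860
s_2 = InvRound(s_1, k_5) = 0x346493
s_3 = InvRound(s_2, k_4) = 0xEC8346
s_4 = InvRound(s_3, k_3) = 0x1F9EC8
s_5 = InvRound(s_4, k_2) = 0x7661F9
s_6 = InvRound(s_5, k_1) = 0x884766
s_7 = InvRound(s_6, k_0) = 0x133884

0x133884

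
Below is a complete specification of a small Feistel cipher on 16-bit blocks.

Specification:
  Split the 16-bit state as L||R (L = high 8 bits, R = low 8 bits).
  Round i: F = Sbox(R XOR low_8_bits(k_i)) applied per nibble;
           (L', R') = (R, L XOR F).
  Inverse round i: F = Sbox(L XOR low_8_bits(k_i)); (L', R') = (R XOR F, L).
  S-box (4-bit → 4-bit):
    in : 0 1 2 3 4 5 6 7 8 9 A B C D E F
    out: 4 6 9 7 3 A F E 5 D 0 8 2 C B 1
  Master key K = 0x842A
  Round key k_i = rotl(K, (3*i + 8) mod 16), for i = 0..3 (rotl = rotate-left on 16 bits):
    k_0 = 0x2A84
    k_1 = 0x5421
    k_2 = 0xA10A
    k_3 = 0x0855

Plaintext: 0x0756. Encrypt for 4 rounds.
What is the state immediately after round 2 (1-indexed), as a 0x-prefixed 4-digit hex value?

0xCEE7

s_0 = plaintext = 0x0756
s_1 = Round(s_0, k_0) = 0x56CE
s_2 = Round(s_1, k_1) = 0xCEE7
s_3 = Round(s_2, k_2) = 0xE772
s_4 = Round(s_3, k_3) = 0x7279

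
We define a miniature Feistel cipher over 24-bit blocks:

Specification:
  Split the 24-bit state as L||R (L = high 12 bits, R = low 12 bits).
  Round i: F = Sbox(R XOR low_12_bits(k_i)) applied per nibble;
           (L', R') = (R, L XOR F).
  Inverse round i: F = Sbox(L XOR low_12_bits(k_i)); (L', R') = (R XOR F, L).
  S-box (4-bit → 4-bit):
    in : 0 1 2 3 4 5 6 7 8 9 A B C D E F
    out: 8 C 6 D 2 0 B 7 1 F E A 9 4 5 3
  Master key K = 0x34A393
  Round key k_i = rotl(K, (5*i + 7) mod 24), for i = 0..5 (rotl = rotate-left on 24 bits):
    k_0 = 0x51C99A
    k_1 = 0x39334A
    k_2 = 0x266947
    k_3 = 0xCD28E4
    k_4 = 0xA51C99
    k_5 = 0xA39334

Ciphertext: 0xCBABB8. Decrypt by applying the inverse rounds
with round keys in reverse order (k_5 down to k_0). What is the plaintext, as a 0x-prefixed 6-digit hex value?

0x701E77

s_0 = ciphertext = 0xCBABB8
s_1 = InvRound(s_0, k_5) = 0x8ADCBA
s_2 = InvRound(s_1, k_4) = 0xE688AD
s_3 = InvRound(s_2, k_3) = 0x3B4E68
s_4 = InvRound(s_3, k_2) = 0x0553B4
s_5 = InvRound(s_4, k_1) = 0xE77055
s_6 = InvRound(s_5, k_0) = 0x701E77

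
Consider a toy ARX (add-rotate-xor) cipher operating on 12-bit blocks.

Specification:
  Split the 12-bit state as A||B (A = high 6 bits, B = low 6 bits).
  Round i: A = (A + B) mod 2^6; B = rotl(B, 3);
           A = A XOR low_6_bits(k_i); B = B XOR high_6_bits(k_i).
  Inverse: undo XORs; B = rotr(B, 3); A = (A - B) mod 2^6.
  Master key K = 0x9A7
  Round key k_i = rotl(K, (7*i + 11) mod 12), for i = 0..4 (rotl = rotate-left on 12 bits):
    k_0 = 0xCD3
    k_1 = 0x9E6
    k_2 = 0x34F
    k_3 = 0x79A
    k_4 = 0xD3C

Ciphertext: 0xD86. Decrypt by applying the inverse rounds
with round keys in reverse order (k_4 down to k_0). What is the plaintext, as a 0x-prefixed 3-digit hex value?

0x318

s_0 = ciphertext = 0xD86
s_1 = InvRound(s_0, k_4) = 0xD16
s_2 = InvRound(s_1, k_3) = 0xB41
s_3 = InvRound(s_2, k_2) = 0x061
s_4 = InvRound(s_3, k_1) = 0xDF0
s_5 = InvRound(s_4, k_0) = 0x318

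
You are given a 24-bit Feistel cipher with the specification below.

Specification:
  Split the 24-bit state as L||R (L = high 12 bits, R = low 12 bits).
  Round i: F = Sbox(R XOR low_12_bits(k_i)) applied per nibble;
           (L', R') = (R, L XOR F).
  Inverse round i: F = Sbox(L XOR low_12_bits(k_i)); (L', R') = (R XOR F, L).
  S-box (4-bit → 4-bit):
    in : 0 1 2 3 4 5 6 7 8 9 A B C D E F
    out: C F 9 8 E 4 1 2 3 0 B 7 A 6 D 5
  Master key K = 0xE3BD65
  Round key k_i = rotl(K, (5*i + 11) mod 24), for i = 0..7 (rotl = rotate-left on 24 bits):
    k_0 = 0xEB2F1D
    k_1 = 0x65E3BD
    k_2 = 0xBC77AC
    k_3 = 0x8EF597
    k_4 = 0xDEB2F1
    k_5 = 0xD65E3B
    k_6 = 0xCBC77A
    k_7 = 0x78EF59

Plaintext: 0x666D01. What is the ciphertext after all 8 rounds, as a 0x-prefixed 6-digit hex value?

s_0 = plaintext = 0x666D01
s_1 = Round(s_0, k_0) = 0xD01F9C
s_2 = Round(s_1, k_1) = 0xF9C79E
s_3 = Round(s_2, k_2) = 0x79E315
s_4 = Round(s_3, k_3) = 0x3156A7
s_5 = Round(s_4, k_4) = 0x6A7D54
s_6 = Round(s_5, k_5) = 0xD54EB2
s_7 = Round(s_6, k_6) = 0xEB2DF7
s_8 = Round(s_7, k_7) = 0xDF770F

0xDF770F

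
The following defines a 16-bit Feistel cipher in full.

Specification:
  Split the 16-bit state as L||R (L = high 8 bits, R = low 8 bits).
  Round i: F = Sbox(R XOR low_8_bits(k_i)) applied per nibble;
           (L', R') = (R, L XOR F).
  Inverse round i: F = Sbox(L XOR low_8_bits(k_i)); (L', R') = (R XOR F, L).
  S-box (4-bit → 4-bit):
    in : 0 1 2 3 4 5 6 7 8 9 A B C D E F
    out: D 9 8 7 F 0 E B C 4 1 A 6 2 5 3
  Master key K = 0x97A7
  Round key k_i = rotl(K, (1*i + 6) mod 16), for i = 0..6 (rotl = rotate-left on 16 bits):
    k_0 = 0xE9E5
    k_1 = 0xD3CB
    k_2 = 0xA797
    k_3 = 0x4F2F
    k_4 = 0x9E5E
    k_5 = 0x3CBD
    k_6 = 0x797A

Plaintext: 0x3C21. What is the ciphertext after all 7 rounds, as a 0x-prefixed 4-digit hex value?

s_0 = plaintext = 0x3C21
s_1 = Round(s_0, k_0) = 0x2153
s_2 = Round(s_1, k_1) = 0x536D
s_3 = Round(s_2, k_2) = 0x6D62
s_4 = Round(s_3, k_3) = 0x629F
s_5 = Round(s_4, k_4) = 0x9F0B
s_6 = Round(s_5, k_5) = 0x0B31
s_7 = Round(s_6, k_6) = 0x31F1

0x31F1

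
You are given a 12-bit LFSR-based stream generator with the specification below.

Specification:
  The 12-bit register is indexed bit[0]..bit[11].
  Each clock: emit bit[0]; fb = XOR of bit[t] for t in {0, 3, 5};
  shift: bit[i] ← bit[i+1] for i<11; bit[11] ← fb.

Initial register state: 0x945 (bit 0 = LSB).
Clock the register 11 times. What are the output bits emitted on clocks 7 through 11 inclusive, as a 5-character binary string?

reg_0 = 0x945
clock 1: out=1, reg = 0xCA2
clock 2: out=0, reg = 0xE51
clock 3: out=1, reg = 0xF28
clock 4: out=0, reg = 0x794
clock 5: out=0, reg = 0x3CA
clock 6: out=0, reg = 0x9E5
clock 7: out=1, reg = 0x4F2
clock 8: out=0, reg = 0xA79
clock 9: out=1, reg = 0xD3C
clock 10: out=0, reg = 0x69E
clock 11: out=0, reg = 0xB4F

10100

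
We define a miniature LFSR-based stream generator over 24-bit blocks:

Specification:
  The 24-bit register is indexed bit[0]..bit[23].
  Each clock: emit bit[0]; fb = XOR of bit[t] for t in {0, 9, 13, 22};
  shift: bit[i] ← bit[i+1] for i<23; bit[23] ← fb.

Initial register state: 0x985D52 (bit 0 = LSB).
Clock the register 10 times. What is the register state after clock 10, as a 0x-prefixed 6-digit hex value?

0xE32617

reg_0 = 0x985D52
clock 1: out=0, reg = 0x4C2EA9
clock 2: out=1, reg = 0x261754
clock 3: out=0, reg = 0x930BAA
clock 4: out=0, reg = 0xC985D5
clock 5: out=1, reg = 0x64C2EA
clock 6: out=0, reg = 0x326175
clock 7: out=1, reg = 0x1930BA
clock 8: out=0, reg = 0x8C985D
clock 9: out=1, reg = 0xC64C2E
clock 10: out=0, reg = 0xE32617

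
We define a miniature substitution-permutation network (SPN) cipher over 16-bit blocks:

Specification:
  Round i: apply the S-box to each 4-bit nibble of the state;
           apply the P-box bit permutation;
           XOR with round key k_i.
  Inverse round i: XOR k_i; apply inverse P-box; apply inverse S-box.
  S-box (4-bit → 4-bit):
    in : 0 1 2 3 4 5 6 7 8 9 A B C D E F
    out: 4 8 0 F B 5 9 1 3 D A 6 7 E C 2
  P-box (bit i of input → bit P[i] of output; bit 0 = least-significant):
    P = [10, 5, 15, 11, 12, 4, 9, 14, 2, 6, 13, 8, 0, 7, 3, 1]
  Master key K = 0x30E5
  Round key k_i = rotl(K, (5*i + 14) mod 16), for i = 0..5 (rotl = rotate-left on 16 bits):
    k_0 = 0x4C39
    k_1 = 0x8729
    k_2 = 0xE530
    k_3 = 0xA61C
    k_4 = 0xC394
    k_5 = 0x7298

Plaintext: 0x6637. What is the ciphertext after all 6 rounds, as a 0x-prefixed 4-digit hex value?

0x52CE

s_0 = plaintext = 0x6637
s_1 = Round(s_0, k_0) = 0x1B2E
s_2 = Round(s_1, k_1) = 0x2F6B
s_3 = Round(s_2, k_2) = 0x3550
s_4 = Round(s_3, k_3) = 0x1493
s_5 = Round(s_4, k_4) = 0x1CF2
s_6 = Round(s_5, k_5) = 0x52CE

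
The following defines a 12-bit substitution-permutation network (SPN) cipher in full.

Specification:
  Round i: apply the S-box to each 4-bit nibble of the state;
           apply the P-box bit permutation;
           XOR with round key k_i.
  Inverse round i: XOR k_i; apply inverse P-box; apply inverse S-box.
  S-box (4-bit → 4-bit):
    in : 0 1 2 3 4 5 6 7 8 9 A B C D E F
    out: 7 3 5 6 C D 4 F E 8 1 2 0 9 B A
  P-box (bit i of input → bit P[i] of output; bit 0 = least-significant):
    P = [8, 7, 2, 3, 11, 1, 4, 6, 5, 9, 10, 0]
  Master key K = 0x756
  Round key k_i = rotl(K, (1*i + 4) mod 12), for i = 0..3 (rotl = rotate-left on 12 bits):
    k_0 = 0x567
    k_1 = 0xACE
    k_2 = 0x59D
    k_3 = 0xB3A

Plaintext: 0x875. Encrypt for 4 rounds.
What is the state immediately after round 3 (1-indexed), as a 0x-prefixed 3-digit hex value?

0xC6B

s_0 = plaintext = 0x875
s_1 = Round(s_0, k_0) = 0xA38
s_2 = Round(s_1, k_1) = 0xA70
s_3 = Round(s_2, k_2) = 0xC6B
s_4 = Round(s_3, k_3) = 0xBAA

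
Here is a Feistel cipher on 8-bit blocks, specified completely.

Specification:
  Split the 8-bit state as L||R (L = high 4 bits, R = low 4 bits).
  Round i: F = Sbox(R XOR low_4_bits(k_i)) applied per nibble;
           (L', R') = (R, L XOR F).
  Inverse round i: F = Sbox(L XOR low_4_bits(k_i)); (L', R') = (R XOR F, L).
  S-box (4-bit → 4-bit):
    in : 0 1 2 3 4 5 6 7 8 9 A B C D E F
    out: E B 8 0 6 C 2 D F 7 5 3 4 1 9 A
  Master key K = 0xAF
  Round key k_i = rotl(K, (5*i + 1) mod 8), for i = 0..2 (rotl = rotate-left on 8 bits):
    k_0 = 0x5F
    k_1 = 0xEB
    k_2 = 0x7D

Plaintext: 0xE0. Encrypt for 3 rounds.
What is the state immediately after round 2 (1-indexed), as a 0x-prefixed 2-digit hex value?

0x4A

s_0 = plaintext = 0xE0
s_1 = Round(s_0, k_0) = 0x04
s_2 = Round(s_1, k_1) = 0x4A
s_3 = Round(s_2, k_2) = 0xA9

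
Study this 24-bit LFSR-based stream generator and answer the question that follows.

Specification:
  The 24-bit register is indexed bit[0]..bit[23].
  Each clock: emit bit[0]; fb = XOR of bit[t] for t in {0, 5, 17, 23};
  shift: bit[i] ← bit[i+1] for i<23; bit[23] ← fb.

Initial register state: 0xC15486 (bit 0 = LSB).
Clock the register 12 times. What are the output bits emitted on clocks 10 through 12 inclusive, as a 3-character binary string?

010

reg_0 = 0xC15486
clock 1: out=0, reg = 0xE0AA43
clock 2: out=1, reg = 0x705521
clock 3: out=1, reg = 0x382A90
clock 4: out=0, reg = 0x1C1548
clock 5: out=0, reg = 0x0E0AA4
clock 6: out=0, reg = 0x070552
clock 7: out=0, reg = 0x8382A9
clock 8: out=1, reg = 0x41C154
clock 9: out=0, reg = 0x20E0AA
clock 10: out=0, reg = 0x907055
clock 11: out=1, reg = 0x48382A
clock 12: out=0, reg = 0xA41C15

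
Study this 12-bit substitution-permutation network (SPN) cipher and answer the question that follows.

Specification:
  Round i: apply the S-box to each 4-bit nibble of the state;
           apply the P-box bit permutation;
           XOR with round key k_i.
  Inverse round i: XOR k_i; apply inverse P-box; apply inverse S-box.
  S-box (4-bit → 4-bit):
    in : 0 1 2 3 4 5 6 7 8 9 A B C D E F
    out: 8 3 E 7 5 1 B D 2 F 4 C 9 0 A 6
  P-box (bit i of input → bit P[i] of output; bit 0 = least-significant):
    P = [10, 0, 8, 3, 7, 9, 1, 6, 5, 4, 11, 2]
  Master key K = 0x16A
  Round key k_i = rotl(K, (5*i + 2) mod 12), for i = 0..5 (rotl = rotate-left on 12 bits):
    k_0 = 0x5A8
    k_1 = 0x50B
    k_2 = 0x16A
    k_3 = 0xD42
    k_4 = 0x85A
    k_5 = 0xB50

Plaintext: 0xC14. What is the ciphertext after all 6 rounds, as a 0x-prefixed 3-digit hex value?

0x263

s_0 = plaintext = 0xC14
s_1 = Round(s_0, k_0) = 0x20C
s_2 = Round(s_1, k_1) = 0x957
s_3 = Round(s_2, k_2) = 0xCD6
s_4 = Round(s_3, k_3) = 0x96F
s_5 = Round(s_4, k_4) = 0x3AF
s_6 = Round(s_5, k_5) = 0x263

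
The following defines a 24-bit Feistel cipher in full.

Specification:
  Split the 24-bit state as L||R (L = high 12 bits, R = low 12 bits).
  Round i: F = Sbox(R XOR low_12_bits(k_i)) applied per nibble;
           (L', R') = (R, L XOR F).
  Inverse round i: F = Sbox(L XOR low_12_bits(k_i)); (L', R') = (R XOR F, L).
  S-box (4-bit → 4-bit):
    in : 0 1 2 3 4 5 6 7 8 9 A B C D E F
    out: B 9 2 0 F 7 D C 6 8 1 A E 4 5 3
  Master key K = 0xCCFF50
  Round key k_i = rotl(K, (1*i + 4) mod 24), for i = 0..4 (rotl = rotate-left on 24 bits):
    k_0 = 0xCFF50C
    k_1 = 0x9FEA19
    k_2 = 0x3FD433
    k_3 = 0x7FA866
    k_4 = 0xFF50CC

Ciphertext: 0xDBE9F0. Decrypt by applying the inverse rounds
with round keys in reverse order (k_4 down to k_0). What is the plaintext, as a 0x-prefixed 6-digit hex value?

0xC77859

s_0 = ciphertext = 0xDBE9F0
s_1 = InvRound(s_0, k_4) = 0xD32DBE
s_2 = InvRound(s_1, k_3) = 0xAC1D32
s_3 = InvRound(s_2, k_2) = 0x800AC1
s_4 = InvRound(s_3, k_1) = 0x859800
s_5 = InvRound(s_4, k_0) = 0xC77859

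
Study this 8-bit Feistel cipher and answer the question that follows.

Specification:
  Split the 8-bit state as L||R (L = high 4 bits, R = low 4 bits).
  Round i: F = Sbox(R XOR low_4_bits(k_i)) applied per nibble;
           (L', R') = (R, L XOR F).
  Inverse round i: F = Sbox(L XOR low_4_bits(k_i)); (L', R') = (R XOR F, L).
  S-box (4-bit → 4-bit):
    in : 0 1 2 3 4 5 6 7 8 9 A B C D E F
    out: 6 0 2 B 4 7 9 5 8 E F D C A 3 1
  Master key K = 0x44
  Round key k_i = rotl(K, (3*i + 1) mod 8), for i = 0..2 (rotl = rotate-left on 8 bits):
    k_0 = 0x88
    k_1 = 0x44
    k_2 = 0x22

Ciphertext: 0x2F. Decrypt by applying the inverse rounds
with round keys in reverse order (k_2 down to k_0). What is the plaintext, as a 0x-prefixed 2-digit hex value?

s_0 = ciphertext = 0x2F
s_1 = InvRound(s_0, k_2) = 0x92
s_2 = InvRound(s_1, k_1) = 0x89
s_3 = InvRound(s_2, k_0) = 0xF8

0xF8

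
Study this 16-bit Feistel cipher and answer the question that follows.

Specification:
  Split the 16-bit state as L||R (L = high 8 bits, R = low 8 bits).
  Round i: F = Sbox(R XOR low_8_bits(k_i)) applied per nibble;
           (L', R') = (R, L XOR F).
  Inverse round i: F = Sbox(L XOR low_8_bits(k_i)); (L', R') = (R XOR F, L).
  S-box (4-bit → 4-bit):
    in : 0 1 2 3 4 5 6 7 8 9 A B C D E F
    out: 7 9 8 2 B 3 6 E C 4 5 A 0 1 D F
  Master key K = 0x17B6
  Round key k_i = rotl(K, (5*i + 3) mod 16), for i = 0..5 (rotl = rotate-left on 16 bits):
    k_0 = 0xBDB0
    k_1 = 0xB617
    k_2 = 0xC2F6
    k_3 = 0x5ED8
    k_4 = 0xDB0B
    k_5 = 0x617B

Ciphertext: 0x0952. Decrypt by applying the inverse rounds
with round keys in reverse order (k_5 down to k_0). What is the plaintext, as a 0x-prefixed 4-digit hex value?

0xDE81

s_0 = ciphertext = 0x0952
s_1 = InvRound(s_0, k_5) = 0xBA09
s_2 = InvRound(s_1, k_4) = 0xA0BA
s_3 = InvRound(s_2, k_3) = 0x56A0
s_4 = InvRound(s_3, k_2) = 0xF756
s_5 = InvRound(s_4, k_1) = 0x81F7
s_6 = InvRound(s_5, k_0) = 0xDE81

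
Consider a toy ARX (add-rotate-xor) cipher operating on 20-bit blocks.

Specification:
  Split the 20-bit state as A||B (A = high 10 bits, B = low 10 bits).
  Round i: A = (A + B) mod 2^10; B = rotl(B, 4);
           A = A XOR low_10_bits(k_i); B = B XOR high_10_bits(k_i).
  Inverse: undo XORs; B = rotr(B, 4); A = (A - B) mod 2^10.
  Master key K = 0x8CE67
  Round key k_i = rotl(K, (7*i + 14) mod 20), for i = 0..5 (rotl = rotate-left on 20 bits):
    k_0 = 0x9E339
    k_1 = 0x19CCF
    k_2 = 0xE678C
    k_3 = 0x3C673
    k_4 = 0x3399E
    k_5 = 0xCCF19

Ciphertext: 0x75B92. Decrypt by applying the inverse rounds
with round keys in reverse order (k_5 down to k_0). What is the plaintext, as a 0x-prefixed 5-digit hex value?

0x671CA

s_0 = ciphertext = 0x75B92
s_1 = InvRound(s_0, k_5) = 0xA144A
s_2 = InvRound(s_1, k_4) = 0x84D08
s_3 = InvRound(s_2, k_3) = 0x8065F
s_4 = InvRound(s_3, k_2) = 0xFC59C
s_5 = InvRound(s_4, k_1) = 0x17EDF
s_6 = InvRound(s_5, k_0) = 0x671CA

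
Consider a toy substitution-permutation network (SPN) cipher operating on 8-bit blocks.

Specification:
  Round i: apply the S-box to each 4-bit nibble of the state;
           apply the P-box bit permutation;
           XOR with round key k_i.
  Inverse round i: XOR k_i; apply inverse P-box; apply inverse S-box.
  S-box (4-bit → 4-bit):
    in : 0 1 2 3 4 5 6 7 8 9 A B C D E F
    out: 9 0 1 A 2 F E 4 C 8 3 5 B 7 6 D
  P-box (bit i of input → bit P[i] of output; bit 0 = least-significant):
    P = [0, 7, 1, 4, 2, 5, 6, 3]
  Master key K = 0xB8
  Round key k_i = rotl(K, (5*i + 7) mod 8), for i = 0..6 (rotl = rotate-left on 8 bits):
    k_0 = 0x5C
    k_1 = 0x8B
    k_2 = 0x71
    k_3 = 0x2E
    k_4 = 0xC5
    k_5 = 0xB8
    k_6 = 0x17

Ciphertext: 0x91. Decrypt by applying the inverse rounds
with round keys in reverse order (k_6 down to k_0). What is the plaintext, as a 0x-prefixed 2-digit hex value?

0x7E

s_0 = ciphertext = 0x91
s_1 = InvRound(s_0, k_6) = 0x2E
s_2 = InvRound(s_1, k_5) = 0x26
s_3 = InvRound(s_2, k_4) = 0xED
s_4 = InvRound(s_3, k_3) = 0x7D
s_5 = InvRound(s_4, k_2) = 0x01
s_6 = InvRound(s_5, k_1) = 0x9E
s_7 = InvRound(s_6, k_0) = 0x7E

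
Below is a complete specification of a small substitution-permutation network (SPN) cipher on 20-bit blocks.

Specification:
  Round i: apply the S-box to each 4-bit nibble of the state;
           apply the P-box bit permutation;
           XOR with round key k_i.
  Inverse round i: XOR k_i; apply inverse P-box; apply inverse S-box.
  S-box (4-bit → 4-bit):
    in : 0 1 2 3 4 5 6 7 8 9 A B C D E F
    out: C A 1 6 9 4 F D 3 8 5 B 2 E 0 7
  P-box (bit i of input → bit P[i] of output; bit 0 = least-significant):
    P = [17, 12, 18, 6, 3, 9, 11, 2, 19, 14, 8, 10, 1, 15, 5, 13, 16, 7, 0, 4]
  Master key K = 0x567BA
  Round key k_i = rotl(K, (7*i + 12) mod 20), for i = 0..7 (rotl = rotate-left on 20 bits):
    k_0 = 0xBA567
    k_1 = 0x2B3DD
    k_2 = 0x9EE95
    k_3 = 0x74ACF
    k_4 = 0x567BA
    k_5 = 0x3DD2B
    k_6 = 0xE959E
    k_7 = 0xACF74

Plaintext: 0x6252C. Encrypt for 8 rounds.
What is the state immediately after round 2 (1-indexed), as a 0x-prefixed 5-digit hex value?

s_0 = plaintext = 0x6252C
s_1 = Round(s_0, k_0) = 0xAB4FC
s_2 = Round(s_1, k_1) = 0xB0DD6
s_3 = Round(s_2, k_2) = 0xE9161
s_4 = Round(s_3, k_3) = 0x73483
s_5 = Round(s_4, k_4) = 0x8F183
s_6 = Round(s_5, k_5) = 0x60B81
s_7 = Round(s_6, k_6) = 0x7E367
s_8 = Round(s_7, k_7) = 0xD8429

0xB0DD6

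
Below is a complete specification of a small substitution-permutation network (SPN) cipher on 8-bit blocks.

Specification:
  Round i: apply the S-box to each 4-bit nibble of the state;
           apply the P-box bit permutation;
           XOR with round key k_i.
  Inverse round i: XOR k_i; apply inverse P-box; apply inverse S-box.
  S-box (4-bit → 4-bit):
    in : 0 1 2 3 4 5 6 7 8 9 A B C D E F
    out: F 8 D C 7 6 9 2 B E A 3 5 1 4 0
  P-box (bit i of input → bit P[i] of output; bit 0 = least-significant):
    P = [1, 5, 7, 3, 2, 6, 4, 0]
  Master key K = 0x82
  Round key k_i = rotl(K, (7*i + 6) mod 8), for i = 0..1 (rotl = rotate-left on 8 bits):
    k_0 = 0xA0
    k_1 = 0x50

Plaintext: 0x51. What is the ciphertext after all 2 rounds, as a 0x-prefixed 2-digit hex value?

0x7A

s_0 = plaintext = 0x51
s_1 = Round(s_0, k_0) = 0xF8
s_2 = Round(s_1, k_1) = 0x7A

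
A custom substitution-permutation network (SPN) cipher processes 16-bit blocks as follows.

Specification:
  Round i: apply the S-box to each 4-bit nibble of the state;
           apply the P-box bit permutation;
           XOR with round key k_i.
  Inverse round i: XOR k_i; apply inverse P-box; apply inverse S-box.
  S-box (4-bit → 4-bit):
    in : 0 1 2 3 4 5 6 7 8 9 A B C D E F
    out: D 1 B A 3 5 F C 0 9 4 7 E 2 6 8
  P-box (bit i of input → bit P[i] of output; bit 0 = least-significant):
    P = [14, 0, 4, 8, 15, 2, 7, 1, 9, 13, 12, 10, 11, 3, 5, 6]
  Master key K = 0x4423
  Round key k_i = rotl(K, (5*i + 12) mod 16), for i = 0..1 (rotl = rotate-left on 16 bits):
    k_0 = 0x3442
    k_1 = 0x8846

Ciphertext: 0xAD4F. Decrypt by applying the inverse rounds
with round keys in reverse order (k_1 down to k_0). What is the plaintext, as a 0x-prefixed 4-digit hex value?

s_0 = ciphertext = 0xAD4F
s_1 = InvRound(s_0, k_1) = 0xD383
s_2 = InvRound(s_1, k_0) = 0xF252

0xF252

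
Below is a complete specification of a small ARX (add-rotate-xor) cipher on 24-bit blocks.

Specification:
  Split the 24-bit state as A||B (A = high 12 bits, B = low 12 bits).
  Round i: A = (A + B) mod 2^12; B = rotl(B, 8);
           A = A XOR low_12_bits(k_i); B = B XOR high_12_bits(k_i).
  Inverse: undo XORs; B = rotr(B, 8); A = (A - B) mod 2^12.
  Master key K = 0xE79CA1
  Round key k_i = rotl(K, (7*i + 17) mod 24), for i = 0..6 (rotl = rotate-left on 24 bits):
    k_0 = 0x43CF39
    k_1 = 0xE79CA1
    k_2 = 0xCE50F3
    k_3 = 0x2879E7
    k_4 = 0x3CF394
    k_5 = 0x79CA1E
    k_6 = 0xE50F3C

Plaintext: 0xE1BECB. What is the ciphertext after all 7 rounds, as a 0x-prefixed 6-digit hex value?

s_0 = plaintext = 0xE1BECB
s_1 = Round(s_0, k_0) = 0x3DFFD0
s_2 = Round(s_1, k_1) = 0xF0EE84
s_3 = Round(s_2, k_2) = 0xD6180D
s_4 = Round(s_3, k_3) = 0xC89F07
s_5 = Round(s_4, k_4) = 0x80443F
s_6 = Round(s_5, k_5) = 0x65D8DF
s_7 = Round(s_6, k_6) = 0x0001DD

0x0001DD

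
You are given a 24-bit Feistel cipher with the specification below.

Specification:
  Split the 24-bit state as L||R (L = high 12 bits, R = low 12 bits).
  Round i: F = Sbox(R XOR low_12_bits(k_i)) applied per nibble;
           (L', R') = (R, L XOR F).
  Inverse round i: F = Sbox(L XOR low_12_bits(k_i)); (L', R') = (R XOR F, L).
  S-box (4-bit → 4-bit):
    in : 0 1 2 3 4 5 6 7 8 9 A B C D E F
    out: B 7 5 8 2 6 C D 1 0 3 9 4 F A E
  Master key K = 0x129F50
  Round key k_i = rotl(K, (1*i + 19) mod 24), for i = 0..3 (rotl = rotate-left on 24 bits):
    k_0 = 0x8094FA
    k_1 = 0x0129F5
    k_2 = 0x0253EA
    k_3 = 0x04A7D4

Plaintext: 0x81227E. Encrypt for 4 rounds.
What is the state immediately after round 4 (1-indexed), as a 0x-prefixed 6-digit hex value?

0xED5D2F

s_0 = plaintext = 0x81227E
s_1 = Round(s_0, k_0) = 0x27E400
s_2 = Round(s_1, k_1) = 0x400D98
s_3 = Round(s_2, k_2) = 0xD98ED5
s_4 = Round(s_3, k_3) = 0xED5D2F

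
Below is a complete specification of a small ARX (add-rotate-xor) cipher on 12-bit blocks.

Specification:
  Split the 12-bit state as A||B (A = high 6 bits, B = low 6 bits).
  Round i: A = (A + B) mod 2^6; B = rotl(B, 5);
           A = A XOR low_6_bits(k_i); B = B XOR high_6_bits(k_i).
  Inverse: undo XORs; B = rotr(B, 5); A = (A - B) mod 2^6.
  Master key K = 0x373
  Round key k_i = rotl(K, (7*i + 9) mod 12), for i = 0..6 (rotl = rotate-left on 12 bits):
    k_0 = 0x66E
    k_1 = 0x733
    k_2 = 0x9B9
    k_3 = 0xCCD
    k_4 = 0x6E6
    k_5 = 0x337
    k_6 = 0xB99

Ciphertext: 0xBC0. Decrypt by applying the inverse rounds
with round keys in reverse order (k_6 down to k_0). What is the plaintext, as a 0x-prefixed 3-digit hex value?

0x5B7

s_0 = ciphertext = 0xBC0
s_1 = InvRound(s_0, k_6) = 0x65D
s_2 = InvRound(s_1, k_5) = 0x322
s_3 = InvRound(s_2, k_4) = 0xDF3
s_4 = InvRound(s_3, k_3) = 0xE80
s_5 = InvRound(s_4, k_2) = 0xD8D
s_6 = InvRound(s_5, k_1) = 0x8E2
s_7 = InvRound(s_6, k_0) = 0x5B7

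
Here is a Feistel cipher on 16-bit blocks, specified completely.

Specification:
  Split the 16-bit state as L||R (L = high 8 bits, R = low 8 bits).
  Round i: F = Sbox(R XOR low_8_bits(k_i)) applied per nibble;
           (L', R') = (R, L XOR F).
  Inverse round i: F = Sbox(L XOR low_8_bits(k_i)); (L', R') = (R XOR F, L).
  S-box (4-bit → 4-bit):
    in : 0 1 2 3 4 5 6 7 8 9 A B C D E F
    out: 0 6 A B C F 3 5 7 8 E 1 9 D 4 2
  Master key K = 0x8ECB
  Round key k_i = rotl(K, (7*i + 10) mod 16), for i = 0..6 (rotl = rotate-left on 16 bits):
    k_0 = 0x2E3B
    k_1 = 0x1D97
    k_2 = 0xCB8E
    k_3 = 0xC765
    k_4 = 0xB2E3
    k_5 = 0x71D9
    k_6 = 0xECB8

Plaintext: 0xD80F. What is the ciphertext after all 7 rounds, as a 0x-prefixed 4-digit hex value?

0xCFA0

s_0 = plaintext = 0xD80F
s_1 = Round(s_0, k_0) = 0x0F64
s_2 = Round(s_1, k_1) = 0x6424
s_3 = Round(s_2, k_2) = 0x248A
s_4 = Round(s_3, k_3) = 0x8A66
s_5 = Round(s_4, k_4) = 0x66F5
s_6 = Round(s_5, k_5) = 0xF5CF
s_7 = Round(s_6, k_6) = 0xCFA0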